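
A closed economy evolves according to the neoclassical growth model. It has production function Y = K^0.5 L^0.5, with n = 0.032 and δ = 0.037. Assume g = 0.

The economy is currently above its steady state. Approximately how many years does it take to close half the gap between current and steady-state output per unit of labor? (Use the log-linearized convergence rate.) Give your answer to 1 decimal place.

about 20.1 years

Near the steady state the convergence rate is λ = (1 − α)(n + δ).
λ = (1 − 0.5) × 0.069 = 0.5 × 0.069 = 0.0345
Half-life = ln 2 / λ = 0.6931 / 0.0345 ≈ 20.09 years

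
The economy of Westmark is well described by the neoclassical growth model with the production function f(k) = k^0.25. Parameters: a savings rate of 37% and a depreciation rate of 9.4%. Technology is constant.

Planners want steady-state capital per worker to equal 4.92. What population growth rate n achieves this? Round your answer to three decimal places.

n ≈ 0.018

At the steady state, Δk = 0, so s·k^α = (n + δ)·k.
So s / (n + δ) = (k*)^(1−α) = 4.92^0.75 = 3.3035.
Therefore n + δ = s / 3.3035 = 0.37 / 3.3035 = 0.1120, so n = 0.1120 − 0.094 = 0.0180.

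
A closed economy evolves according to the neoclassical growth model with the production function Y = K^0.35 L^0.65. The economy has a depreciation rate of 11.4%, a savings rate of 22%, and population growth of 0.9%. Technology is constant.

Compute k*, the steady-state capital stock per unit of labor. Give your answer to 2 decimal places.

In steady state, investment equals break-even investment: s·k^α = (n + δ)·k.
Dividing both sides by k: k^(1−α) = s / (n + δ).
k^0.65 = 0.22 / (0.009 + 0.114) = 0.22 / 0.123 = 1.7886
k* = 1.7886^(1/0.65) ≈ 2.4461

k* ≈ 2.45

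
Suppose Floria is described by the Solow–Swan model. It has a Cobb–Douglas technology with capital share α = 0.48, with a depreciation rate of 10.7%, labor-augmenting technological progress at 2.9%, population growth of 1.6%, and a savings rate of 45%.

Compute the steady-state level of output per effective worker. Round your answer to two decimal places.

y* = 2.72

At the steady state, Δk = 0, so s·k^α = (n + g + δ)·k.
Rearranging, k^(1−α) = s / (n + g + δ).
k^0.52 = 0.45 / (0.016 + 0.029 + 0.107) = 0.45 / 0.152 = 2.9605
k* = 2.9605^(1/0.52) ≈ 8.0625
y* = (k*)^α = 8.0625^0.48 ≈ 2.7234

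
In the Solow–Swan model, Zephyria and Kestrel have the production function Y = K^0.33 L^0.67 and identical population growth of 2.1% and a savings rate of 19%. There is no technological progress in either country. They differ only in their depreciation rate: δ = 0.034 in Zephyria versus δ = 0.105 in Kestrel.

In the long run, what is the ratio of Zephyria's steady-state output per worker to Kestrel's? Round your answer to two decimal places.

ratio ≈ 1.50

Steady-state y* = [s/(n + δ)]^(α/(1−α)), so the ratio is [ (s_Z/(n + δ)_Z) / (s_K/(n + δ)_K) ]^0.4925.
s_Z/(n + δ)_Z = 0.19/0.055 = 3.4545; s_K/(n + δ)_K = 0.19/0.126 = 1.5079.
Ratio = (3.4545/1.5079)^0.4925 = 2.2909^0.4925 ≈ 1.5042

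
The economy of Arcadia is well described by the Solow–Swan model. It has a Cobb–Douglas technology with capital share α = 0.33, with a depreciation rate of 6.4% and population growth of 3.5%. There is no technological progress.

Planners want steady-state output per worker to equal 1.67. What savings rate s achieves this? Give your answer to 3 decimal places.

In steady state, investment equals break-even investment: s·k^α = (n + δ)·k.
Since y* = [s/(n + δ)]^(α/(1−α)), we have s/(n + δ) = (y*)^((1−α)/α) = 1.67^2.0303 = 2.8326.
Therefore s = 2.8326 × (n + δ) = 2.8326 × 0.099 = 0.2804.

s ≈ 0.280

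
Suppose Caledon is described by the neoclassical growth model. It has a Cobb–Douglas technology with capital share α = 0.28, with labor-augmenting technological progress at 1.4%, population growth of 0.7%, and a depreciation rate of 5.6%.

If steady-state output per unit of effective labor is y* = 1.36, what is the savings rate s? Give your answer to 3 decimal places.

s ≈ 0.170

At the steady state, Δk = 0, so s·k^α = (n + g + δ)·k.
Since y* = [s/(n + g + δ)]^(α/(1−α)), we have s/(n + g + δ) = (y*)^((1−α)/α) = 1.36^2.5714 = 2.2049.
Therefore s = 2.2049 × (n + g + δ) = 2.2049 × 0.077 = 0.1698.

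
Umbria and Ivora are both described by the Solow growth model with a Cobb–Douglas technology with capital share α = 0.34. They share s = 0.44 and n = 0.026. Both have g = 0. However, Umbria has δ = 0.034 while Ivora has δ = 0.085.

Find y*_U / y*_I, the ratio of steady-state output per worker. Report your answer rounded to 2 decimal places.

y*_U / y*_I ≈ 1.37

Steady-state y* = [s/(n + δ)]^(α/(1−α)), so the ratio is [ (s_U/(n + δ)_U) / (s_I/(n + δ)_I) ]^0.5152.
s_U/(n + δ)_U = 0.44/0.060 = 7.3333; s_I/(n + δ)_I = 0.44/0.111 = 3.9640.
Ratio = (7.3333/3.9640)^0.5152 = 1.8500^0.5152 ≈ 1.3729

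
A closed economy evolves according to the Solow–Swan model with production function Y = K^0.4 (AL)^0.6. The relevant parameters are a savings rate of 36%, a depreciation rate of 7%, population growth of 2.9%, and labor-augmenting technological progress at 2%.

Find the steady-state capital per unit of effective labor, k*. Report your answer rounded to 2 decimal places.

In steady state, investment equals break-even investment: s·k^α = (n + g + δ)·k.
Rearranging, k^(1−α) = s / (n + g + δ).
k^0.6 = 0.36 / (0.029 + 0.020 + 0.070) = 0.36 / 0.119 = 3.0252
k* = 3.0252^(1/0.6) ≈ 6.3279

k* ≈ 6.33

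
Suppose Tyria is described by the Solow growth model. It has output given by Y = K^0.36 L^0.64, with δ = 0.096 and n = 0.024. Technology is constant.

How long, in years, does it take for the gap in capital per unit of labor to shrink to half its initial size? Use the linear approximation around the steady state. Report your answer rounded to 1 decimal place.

Near the steady state the convergence rate is λ = (1 − α)(n + δ).
λ = (1 − 0.36) × 0.120 = 0.64 × 0.120 = 0.0768
Half-life = ln 2 / λ = 0.6931 / 0.0768 ≈ 9.02 years

t_½ ≈ 9.0 years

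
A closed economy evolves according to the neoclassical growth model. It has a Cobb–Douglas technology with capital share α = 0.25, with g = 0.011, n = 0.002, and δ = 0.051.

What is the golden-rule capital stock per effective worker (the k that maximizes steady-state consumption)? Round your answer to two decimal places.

The golden rule sets f'(k) = n + g + δ, i.e. α·k^(α−1) = n + g + δ.
So k^(1−α) = α / (n + g + δ) = 0.25 / 0.064 = 3.9063.
k_gold = 3.9063^(1/0.75) ≈ 6.1521

k_gold ≈ 6.15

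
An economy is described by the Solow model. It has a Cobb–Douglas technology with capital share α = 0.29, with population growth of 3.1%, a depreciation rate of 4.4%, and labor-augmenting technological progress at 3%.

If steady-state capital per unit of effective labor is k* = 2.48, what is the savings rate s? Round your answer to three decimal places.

s ≈ 0.200

At the steady state, Δk = 0, so s·k^α = (n + g + δ)·k.
So s / (n + g + δ) = (k*)^(1−α) = 2.48^0.71 = 1.9057.
Therefore s = 1.9057 × (n + g + δ) = 1.9057 × 0.105 = 0.2001.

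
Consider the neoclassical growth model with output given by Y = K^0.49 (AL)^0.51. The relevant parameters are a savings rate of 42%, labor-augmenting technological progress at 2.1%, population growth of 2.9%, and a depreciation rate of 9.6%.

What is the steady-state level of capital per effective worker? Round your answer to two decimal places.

k* = 7.94

At the steady state, Δk = 0, so s·k^α = (n + g + δ)·k.
Rearranging, k^(1−α) = s / (n + g + δ).
k^0.51 = 0.42 / (0.029 + 0.021 + 0.096) = 0.42 / 0.146 = 2.8767
k* = 2.8767^(1/0.51) ≈ 7.9395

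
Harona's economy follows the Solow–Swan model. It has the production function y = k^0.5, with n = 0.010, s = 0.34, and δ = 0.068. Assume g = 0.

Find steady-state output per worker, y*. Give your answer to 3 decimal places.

y* = 4.359

Steady state requires s·f(k) = (n + δ)·k, i.e. s·k^α = (n + δ)·k.
Rearranging, k^(1−α) = s / (n + δ).
k^0.5 = 0.34 / (0.010 + 0.068) = 0.34 / 0.078 = 4.3590
k* = 4.3590^(1/0.5) ≈ 19.0009
y* = (k*)^α = 19.0009^0.5 ≈ 4.3590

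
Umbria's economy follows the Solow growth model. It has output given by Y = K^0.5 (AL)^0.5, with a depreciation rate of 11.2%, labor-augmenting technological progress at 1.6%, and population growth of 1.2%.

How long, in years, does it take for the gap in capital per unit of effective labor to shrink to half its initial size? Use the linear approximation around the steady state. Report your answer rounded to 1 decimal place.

Near the steady state the convergence rate is λ = (1 − α)(n + g + δ).
λ = (1 − 0.5) × 0.140 = 0.5 × 0.140 = 0.0700
Half-life = ln 2 / λ = 0.6931 / 0.0700 ≈ 9.90 years

t_½ ≈ 9.9 years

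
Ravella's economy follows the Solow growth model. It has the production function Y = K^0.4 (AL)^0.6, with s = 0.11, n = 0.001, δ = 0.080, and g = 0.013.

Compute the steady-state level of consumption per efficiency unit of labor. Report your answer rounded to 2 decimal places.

c* = 0.99

At the steady state, Δk = 0, so s·k^α = (n + g + δ)·k.
Dividing both sides by k: k^(1−α) = s / (n + g + δ).
k^0.6 = 0.11 / (0.001 + 0.013 + 0.080) = 0.11 / 0.094 = 1.1702
k* = 1.1702^(1/0.6) ≈ 1.2995
y* = (k*)^α = 1.2995^0.4 ≈ 1.1105
c* = (1 − s)·y* = (1 − 0.11) × 1.1105 ≈ 0.9883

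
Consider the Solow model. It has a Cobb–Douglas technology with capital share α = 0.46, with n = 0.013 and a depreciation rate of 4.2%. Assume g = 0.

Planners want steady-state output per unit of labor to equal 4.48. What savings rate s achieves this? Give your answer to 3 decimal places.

s ≈ 0.320

In steady state, investment equals break-even investment: s·k^α = (n + δ)·k.
Since y* = [s/(n + δ)]^(α/(1−α)), we have s/(n + δ) = (y*)^((1−α)/α) = 4.48^1.1739 = 5.8148.
Therefore s = 5.8148 × (n + δ) = 5.8148 × 0.055 = 0.3198.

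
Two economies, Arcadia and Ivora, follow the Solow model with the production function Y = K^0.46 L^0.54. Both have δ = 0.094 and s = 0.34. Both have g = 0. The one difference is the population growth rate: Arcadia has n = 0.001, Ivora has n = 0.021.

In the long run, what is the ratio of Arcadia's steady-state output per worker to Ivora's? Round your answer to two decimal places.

y*_A / y*_I ≈ 1.18

Steady-state y* = [s/(n + δ)]^(α/(1−α)), so the ratio is [ (s_A/(n + δ)_A) / (s_I/(n + δ)_I) ]^0.8519.
s_A/(n + δ)_A = 0.34/0.095 = 3.5789; s_I/(n + δ)_I = 0.34/0.115 = 2.9565.
Ratio = (3.5789/2.9565)^0.8519 = 1.2105^0.8519 ≈ 1.1767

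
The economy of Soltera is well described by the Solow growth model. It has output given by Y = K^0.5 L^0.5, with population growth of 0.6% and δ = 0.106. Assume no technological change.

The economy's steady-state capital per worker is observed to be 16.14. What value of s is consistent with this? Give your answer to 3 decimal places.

s ≈ 0.450

In steady state, investment equals break-even investment: s·k^α = (n + δ)·k.
So s / (n + δ) = (k*)^(1−α) = 16.14^0.5 = 4.0175.
Therefore s = 4.0175 × (n + δ) = 4.0175 × 0.112 = 0.4500.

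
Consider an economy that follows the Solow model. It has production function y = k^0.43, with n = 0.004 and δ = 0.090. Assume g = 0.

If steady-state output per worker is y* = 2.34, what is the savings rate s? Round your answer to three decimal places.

Steady state requires s·f(k) = (n + δ)·k, i.e. s·k^α = (n + δ)·k.
Since y* = [s/(n + δ)]^(α/(1−α)), we have s/(n + δ) = (y*)^((1−α)/α) = 2.34^1.3256 = 3.0863.
Therefore s = 3.0863 × (n + δ) = 3.0863 × 0.094 = 0.2901.

s ≈ 0.290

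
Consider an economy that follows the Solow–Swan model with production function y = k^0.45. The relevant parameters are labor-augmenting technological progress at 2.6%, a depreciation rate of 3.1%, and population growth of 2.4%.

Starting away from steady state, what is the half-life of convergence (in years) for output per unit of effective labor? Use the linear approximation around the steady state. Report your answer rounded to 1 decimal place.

about 15.6 years

Near the steady state the convergence rate is λ = (1 − α)(n + g + δ).
λ = (1 − 0.45) × 0.081 = 0.55 × 0.081 = 0.04455
Half-life = ln 2 / λ = 0.6931 / 0.04455 ≈ 15.56 years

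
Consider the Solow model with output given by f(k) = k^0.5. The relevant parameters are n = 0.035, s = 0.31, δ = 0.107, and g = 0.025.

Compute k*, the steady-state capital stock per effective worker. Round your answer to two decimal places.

k* = 3.45

Steady state requires s·f(k) = (n + g + δ)·k, i.e. s·k^α = (n + g + δ)·k.
Rearranging, k^(1−α) = s / (n + g + δ).
k^0.5 = 0.31 / (0.035 + 0.025 + 0.107) = 0.31 / 0.167 = 1.8563
k* = 1.8563^(1/0.5) ≈ 3.4458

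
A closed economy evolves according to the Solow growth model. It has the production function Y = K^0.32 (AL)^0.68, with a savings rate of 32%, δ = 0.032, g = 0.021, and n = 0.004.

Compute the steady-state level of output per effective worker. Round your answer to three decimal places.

y* = 2.252

Steady state requires s·f(k) = (n + g + δ)·k, i.e. s·k^α = (n + g + δ)·k.
Rearranging, k^(1−α) = s / (n + g + δ).
k^0.68 = 0.32 / (0.004 + 0.021 + 0.032) = 0.32 / 0.057 = 5.6140
k* = 5.6140^(1/0.68) ≈ 12.6436
y* = (k*)^α = 12.6436^0.32 ≈ 2.2522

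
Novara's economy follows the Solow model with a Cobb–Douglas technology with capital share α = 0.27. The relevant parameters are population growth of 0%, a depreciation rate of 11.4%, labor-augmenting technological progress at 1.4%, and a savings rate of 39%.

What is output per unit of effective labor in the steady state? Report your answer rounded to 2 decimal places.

y* = 1.51

Steady state requires s·f(k) = (n + g + δ)·k, i.e. s·k^α = (n + g + δ)·k.
Dividing both sides by k: k^(1−α) = s / (n + g + δ).
k^0.73 = 0.39 / (0.000 + 0.014 + 0.114) = 0.39 / 0.128 = 3.0469
k* = 3.0469^(1/0.73) ≈ 4.6007
y* = (k*)^α = 4.6007^0.27 ≈ 1.5099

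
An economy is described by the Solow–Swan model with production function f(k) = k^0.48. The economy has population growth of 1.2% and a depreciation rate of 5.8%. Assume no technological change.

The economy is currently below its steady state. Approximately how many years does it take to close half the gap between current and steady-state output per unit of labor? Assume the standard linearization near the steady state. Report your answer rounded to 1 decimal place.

Near the steady state the convergence rate is λ = (1 − α)(n + δ).
λ = (1 − 0.48) × 0.070 = 0.52 × 0.070 = 0.0364
Half-life = ln 2 / λ = 0.6931 / 0.0364 ≈ 19.04 years

about 19.0 years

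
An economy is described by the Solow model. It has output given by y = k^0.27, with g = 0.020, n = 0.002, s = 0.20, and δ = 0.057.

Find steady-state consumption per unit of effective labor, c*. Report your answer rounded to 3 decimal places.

c* = 1.128

Steady state requires s·f(k) = (n + g + δ)·k, i.e. s·k^α = (n + g + δ)·k.
Dividing both sides by k: k^(1−α) = s / (n + g + δ).
k^0.73 = 0.20 / (0.002 + 0.020 + 0.057) = 0.20 / 0.079 = 2.5316
k* = 2.5316^(1/0.73) ≈ 3.5694
y* = (k*)^α = 3.5694^0.27 ≈ 1.4099
c* = (1 − s)·y* = (1 − 0.20) × 1.4099 ≈ 1.1279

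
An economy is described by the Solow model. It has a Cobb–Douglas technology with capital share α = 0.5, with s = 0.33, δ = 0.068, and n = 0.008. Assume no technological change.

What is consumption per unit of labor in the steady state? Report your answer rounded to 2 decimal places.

In steady state, investment equals break-even investment: s·k^α = (n + δ)·k.
Rearranging, k^(1−α) = s / (n + δ).
k^0.5 = 0.33 / (0.008 + 0.068) = 0.33 / 0.076 = 4.3421
k* = 4.3421^(1/0.5) ≈ 18.8538
y* = (k*)^α = 18.8538^0.5 ≈ 4.3421
c* = (1 − s)·y* = (1 − 0.33) × 4.3421 ≈ 2.9092

c* ≈ 2.91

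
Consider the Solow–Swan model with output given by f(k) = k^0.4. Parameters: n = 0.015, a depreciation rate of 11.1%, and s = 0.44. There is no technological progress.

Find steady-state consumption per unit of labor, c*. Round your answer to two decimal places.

c* = 1.29

In steady state, investment equals break-even investment: s·k^α = (n + δ)·k.
Rearranging, k^(1−α) = s / (n + δ).
k^0.6 = 0.44 / (0.015 + 0.111) = 0.44 / 0.126 = 3.4921
k* = 3.4921^(1/0.6) ≈ 8.0379
y* = (k*)^α = 8.0379^0.4 ≈ 2.3017
c* = (1 − s)·y* = (1 − 0.44) × 2.3017 ≈ 1.2890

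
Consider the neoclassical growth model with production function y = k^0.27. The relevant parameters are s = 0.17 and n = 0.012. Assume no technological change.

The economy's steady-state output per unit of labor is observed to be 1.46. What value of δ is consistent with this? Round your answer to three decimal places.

At the steady state, Δk = 0, so s·k^α = (n + δ)·k.
Since y* = [s/(n + δ)]^(α/(1−α)), we have s/(n + δ) = (y*)^((1−α)/α) = 1.46^2.7037 = 2.7820.
Therefore n + δ = s / 2.7820 = 0.17 / 2.7820 = 0.0611, so δ = 0.0611 − 0.012 = 0.0491.

δ ≈ 0.049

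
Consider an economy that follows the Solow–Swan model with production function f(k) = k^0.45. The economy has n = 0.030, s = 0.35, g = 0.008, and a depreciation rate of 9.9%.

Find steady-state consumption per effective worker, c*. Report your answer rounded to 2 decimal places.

At the steady state, Δk = 0, so s·k^α = (n + g + δ)·k.
Rearranging, k^(1−α) = s / (n + g + δ).
k^0.55 = 0.35 / (0.030 + 0.008 + 0.099) = 0.35 / 0.137 = 2.5547
k* = 2.5547^(1/0.55) ≈ 5.5032
y* = (k*)^α = 5.5032^0.45 ≈ 2.1542
c* = (1 − s)·y* = (1 − 0.35) × 2.1542 ≈ 1.4002

c* = 1.40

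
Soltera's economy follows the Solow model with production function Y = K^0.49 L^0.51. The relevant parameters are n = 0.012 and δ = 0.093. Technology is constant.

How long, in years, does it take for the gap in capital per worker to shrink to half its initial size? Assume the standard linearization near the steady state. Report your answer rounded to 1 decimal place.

half-life ≈ 12.9 years

Near the steady state the convergence rate is λ = (1 − α)(n + δ).
λ = (1 − 0.49) × 0.105 = 0.51 × 0.105 = 0.05355
Half-life = ln 2 / λ = 0.6931 / 0.05355 ≈ 12.94 years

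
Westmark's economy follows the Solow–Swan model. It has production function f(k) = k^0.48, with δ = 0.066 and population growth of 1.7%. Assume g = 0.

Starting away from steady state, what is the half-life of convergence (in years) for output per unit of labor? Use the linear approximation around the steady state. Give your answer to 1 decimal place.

t_½ ≈ 16.1 years

Near the steady state the convergence rate is λ = (1 − α)(n + δ).
λ = (1 − 0.48) × 0.083 = 0.52 × 0.083 = 0.04316
Half-life = ln 2 / λ = 0.6931 / 0.04316 ≈ 16.06 years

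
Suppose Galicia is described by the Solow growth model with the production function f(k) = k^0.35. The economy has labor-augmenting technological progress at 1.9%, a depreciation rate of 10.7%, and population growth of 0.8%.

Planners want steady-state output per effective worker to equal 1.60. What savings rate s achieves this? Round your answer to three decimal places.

In steady state, investment equals break-even investment: s·k^α = (n + g + δ)·k.
Since y* = [s/(n + g + δ)]^(α/(1−α)), we have s/(n + g + δ) = (y*)^((1−α)/α) = 1.60^1.8571 = 2.3937.
Therefore s = 2.3937 × (n + g + δ) = 2.3937 × 0.134 = 0.3208.

s ≈ 0.321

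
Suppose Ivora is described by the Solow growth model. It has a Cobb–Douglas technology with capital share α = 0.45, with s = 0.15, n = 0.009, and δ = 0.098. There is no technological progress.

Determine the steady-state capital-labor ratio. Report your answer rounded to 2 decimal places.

In steady state, investment equals break-even investment: s·k^α = (n + δ)·k.
Dividing both sides by k: k^(1−α) = s / (n + δ).
k^0.55 = 0.15 / (0.009 + 0.098) = 0.15 / 0.107 = 1.4019
k* = 1.4019^(1/0.55) ≈ 1.8482

k* ≈ 1.85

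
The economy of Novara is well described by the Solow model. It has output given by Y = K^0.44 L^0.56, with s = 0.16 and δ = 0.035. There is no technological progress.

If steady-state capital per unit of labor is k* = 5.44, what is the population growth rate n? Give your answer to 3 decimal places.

n ≈ 0.027

In steady state, investment equals break-even investment: s·k^α = (n + δ)·k.
So s / (n + δ) = (k*)^(1−α) = 5.44^0.56 = 2.5819.
Therefore n + δ = s / 2.5819 = 0.16 / 2.5819 = 0.0620, so n = 0.0620 − 0.035 = 0.0270.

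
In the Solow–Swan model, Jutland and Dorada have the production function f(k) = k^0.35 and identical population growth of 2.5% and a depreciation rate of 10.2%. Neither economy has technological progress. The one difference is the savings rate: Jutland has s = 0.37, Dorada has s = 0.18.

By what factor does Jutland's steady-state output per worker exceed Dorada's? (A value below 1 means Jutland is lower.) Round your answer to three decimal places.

Steady-state y* = [s/(n + δ)]^(α/(1−α)), so the ratio is [ (s_J/(n + δ)_J) / (s_D/(n + δ)_D) ]^0.5385.
s_J/(n + δ)_J = 0.37/0.127 = 2.9134; s_D/(n + δ)_D = 0.18/0.127 = 1.4173.
Ratio = (2.9134/1.4173)^0.5385 = 2.0556^0.5385 ≈ 1.4741

y*_J / y*_D ≈ 1.474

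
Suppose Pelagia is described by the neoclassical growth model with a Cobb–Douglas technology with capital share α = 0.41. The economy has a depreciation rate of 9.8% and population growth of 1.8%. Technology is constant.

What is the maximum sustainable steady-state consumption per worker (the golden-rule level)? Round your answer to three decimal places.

c_gold ≈ 1.419

At the golden rule, f'(k) = n + δ, so α·k^(α−1) = n + δ and k_gold = (α/(n + δ))^(1/(1−α)).
k_gold = (0.41/0.116)^(1/0.59) = 3.5345^1.6949 ≈ 8.4989
c_gold = f(k_gold) − (n + δ)·k_gold = 2.4046 − 0.116×8.4989 ≈ 1.4187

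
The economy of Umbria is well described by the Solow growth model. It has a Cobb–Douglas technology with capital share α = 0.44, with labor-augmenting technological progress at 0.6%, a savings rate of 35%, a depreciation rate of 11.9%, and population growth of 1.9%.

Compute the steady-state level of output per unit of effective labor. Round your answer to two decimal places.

In steady state, investment equals break-even investment: s·k^α = (n + g + δ)·k.
Dividing both sides by k: k^(1−α) = s / (n + g + δ).
k^0.56 = 0.35 / (0.019 + 0.006 + 0.119) = 0.35 / 0.144 = 2.4306
k* = 2.4306^(1/0.56) ≈ 4.8840
y* = (k*)^α = 4.8840^0.44 ≈ 2.0094

y* = 2.01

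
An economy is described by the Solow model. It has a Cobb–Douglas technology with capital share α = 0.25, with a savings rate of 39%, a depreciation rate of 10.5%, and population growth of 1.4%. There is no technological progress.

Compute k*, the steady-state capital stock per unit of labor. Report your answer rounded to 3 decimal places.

Steady state requires s·f(k) = (n + δ)·k, i.e. s·k^α = (n + δ)·k.
Rearranging, k^(1−α) = s / (n + δ).
k^0.75 = 0.39 / (0.014 + 0.105) = 0.39 / 0.119 = 3.2773
k* = 3.2773^(1/0.75) ≈ 4.8680

k* ≈ 4.868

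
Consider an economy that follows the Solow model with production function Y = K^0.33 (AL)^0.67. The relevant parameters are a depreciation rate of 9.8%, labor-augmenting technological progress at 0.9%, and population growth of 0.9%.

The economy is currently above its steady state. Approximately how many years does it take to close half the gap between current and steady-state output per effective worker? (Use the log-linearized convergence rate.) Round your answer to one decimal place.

Near the steady state the convergence rate is λ = (1 − α)(n + g + δ).
λ = (1 − 0.33) × 0.116 = 0.67 × 0.116 = 0.07772
Half-life = ln 2 / λ = 0.6931 / 0.07772 ≈ 8.92 years

half-life ≈ 8.9 years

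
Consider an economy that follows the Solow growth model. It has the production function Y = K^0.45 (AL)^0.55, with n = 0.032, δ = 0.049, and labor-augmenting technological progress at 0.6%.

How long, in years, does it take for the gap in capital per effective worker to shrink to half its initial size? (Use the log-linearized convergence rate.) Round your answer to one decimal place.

about 14.5 years

Near the steady state the convergence rate is λ = (1 − α)(n + g + δ).
λ = (1 − 0.45) × 0.087 = 0.55 × 0.087 = 0.04785
Half-life = ln 2 / λ = 0.6931 / 0.04785 ≈ 14.48 years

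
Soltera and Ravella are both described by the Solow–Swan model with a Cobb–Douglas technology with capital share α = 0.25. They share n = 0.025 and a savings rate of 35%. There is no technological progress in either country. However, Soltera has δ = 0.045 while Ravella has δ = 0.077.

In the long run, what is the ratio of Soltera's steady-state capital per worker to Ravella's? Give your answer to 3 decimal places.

Steady-state k* = [s/(n + δ)]^(1/(1−α)), so the ratio is [ (s_S/(n + δ)_S) / (s_R/(n + δ)_R) ]^1.3333.
s_S/(n + δ)_S = 0.35/0.070 = 5.0000; s_R/(n + δ)_R = 0.35/0.102 = 3.4314.
Ratio = (5.0000/3.4314)^1.3333 = 1.4571^1.3333 ≈ 1.6519

ratio ≈ 1.652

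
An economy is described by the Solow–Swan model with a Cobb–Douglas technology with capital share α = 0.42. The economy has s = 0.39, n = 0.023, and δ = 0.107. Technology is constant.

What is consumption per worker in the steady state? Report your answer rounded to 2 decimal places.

c* = 1.35

In steady state, investment equals break-even investment: s·k^α = (n + δ)·k.
Rearranging, k^(1−α) = s / (n + δ).
k^0.58 = 0.39 / (0.023 + 0.107) = 0.39 / 0.130 = 3.0000
k* = 3.0000^(1/0.58) ≈ 6.6470
y* = (k*)^α = 6.6470^0.42 ≈ 2.2157
c* = (1 − s)·y* = (1 − 0.39) × 2.2157 ≈ 1.3516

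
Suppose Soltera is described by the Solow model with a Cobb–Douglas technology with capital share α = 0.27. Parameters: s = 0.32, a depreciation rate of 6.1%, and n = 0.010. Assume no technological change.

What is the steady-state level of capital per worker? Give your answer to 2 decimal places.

In steady state, investment equals break-even investment: s·k^α = (n + δ)·k.
Rearranging, k^(1−α) = s / (n + δ).
k^0.73 = 0.32 / (0.010 + 0.061) = 0.32 / 0.071 = 4.5070
k* = 4.5070^(1/0.73) ≈ 7.8657

k* = 7.87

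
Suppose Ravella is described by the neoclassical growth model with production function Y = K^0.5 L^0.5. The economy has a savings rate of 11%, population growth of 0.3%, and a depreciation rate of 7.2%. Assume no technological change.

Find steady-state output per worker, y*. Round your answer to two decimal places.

y* = 1.47

Steady state requires s·f(k) = (n + δ)·k, i.e. s·k^α = (n + δ)·k.
Rearranging, k^(1−α) = s / (n + δ).
k^0.5 = 0.11 / (0.003 + 0.072) = 0.11 / 0.075 = 1.4667
k* = 1.4667^(1/0.5) ≈ 2.1512
y* = (k*)^α = 2.1512^0.5 ≈ 1.4667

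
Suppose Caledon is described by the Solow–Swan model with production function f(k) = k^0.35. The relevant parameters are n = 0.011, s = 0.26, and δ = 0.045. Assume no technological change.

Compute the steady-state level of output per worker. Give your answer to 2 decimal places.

y* ≈ 2.29

Steady state requires s·f(k) = (n + δ)·k, i.e. s·k^α = (n + δ)·k.
Dividing both sides by k: k^(1−α) = s / (n + δ).
k^0.65 = 0.26 / (0.011 + 0.045) = 0.26 / 0.056 = 4.6429
k* = 4.6429^(1/0.65) ≈ 10.6128
y* = (k*)^α = 10.6128^0.35 ≈ 2.2858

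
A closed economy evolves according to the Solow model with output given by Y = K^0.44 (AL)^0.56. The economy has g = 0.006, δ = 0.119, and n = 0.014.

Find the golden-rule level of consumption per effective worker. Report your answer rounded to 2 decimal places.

c_gold ≈ 1.38

At the golden rule, f'(k) = n + g + δ, so α·k^(α−1) = n + g + δ and k_gold = (α/(n + g + δ))^(1/(1−α)).
k_gold = (0.44/0.139)^(1/0.56) = 3.1655^1.7857 ≈ 7.8278
c_gold = f(k_gold) − (n + g + δ)·k_gold = 2.4729 − 0.139×7.8278 ≈ 1.3848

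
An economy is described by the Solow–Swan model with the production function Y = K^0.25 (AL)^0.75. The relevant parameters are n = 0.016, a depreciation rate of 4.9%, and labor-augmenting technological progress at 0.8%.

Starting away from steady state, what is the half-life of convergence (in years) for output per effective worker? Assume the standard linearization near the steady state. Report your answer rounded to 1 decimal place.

Near the steady state the convergence rate is λ = (1 − α)(n + g + δ).
λ = (1 − 0.25) × 0.073 = 0.75 × 0.073 = 0.05475
Half-life = ln 2 / λ = 0.6931 / 0.05475 ≈ 12.66 years

half-life ≈ 12.7 years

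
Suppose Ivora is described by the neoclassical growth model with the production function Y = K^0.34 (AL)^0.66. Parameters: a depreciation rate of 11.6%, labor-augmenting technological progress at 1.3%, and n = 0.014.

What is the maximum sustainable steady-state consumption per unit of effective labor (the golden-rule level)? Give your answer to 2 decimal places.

At the golden rule, f'(k) = n + g + δ, so α·k^(α−1) = n + g + δ and k_gold = (α/(n + g + δ))^(1/(1−α)).
k_gold = (0.34/0.143)^(1/0.66) = 2.3776^1.5152 ≈ 3.7147
c_gold = f(k_gold) − (n + g + δ)·k_gold = 1.5623 − 0.143×3.7147 ≈ 1.0311

c_gold ≈ 1.03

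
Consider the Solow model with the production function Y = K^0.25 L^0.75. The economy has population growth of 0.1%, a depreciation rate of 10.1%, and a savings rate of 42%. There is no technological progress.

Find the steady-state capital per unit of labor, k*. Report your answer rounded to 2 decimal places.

At the steady state, Δk = 0, so s·k^α = (n + δ)·k.
Rearranging, k^(1−α) = s / (n + δ).
k^0.75 = 0.42 / (0.001 + 0.101) = 0.42 / 0.102 = 4.1176
k* = 4.1176^(1/0.75) ≈ 6.5997

k* ≈ 6.60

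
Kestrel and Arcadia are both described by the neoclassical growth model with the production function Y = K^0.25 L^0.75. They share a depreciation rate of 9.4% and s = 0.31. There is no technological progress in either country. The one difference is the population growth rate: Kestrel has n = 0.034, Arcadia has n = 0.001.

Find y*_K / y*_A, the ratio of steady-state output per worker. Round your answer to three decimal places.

Steady-state y* = [s/(n + δ)]^(α/(1−α)), so the ratio is [ (s_K/(n + δ)_K) / (s_A/(n + δ)_A) ]^0.3333.
s_K/(n + δ)_K = 0.31/0.128 = 2.4219; s_A/(n + δ)_A = 0.31/0.095 = 3.2632.
Ratio = (2.4219/3.2632)^0.3333 = 0.7422^0.3333 ≈ 0.9054

ratio ≈ 0.905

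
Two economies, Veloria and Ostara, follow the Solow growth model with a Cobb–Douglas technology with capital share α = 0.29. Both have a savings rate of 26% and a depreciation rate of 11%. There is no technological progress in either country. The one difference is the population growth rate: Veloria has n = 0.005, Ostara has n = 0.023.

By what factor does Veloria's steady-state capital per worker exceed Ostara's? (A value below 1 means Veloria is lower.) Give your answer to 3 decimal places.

k*_V / k*_O ≈ 1.227

Steady-state k* = [s/(n + δ)]^(1/(1−α)), so the ratio is [ (s_V/(n + δ)_V) / (s_O/(n + δ)_O) ]^1.4085.
s_V/(n + δ)_V = 0.26/0.115 = 2.2609; s_O/(n + δ)_O = 0.26/0.133 = 1.9549.
Ratio = (2.2609/1.9549)^1.4085 = 1.1565^1.4085 ≈ 1.2273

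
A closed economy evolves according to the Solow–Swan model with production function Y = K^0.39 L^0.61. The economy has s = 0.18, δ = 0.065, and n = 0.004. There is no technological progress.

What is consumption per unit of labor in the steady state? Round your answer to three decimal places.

c* ≈ 1.514

At the steady state, Δk = 0, so s·k^α = (n + δ)·k.
Rearranging, k^(1−α) = s / (n + δ).
k^0.61 = 0.18 / (0.004 + 0.065) = 0.18 / 0.069 = 2.6087
k* = 2.6087^(1/0.61) ≈ 4.8157
y* = (k*)^α = 4.8157^0.39 ≈ 1.8460
c* = (1 − s)·y* = (1 − 0.18) × 1.8460 ≈ 1.5137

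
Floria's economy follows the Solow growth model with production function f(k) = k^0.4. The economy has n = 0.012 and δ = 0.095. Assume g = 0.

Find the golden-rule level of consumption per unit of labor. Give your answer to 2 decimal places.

c_gold ≈ 1.45

At the golden rule, f'(k) = n + δ, so α·k^(α−1) = n + δ and k_gold = (α/(n + δ))^(1/(1−α)).
k_gold = (0.4/0.107)^(1/0.6) = 3.7383^1.6667 ≈ 9.0048
c_gold = f(k_gold) − (n + δ)·k_gold = 2.4087 − 0.107×9.0048 ≈ 1.4452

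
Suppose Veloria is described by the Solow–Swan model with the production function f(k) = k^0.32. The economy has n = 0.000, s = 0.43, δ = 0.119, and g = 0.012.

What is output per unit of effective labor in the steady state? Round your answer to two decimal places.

y* = 1.75

At the steady state, Δk = 0, so s·k^α = (n + g + δ)·k.
Dividing both sides by k: k^(1−α) = s / (n + g + δ).
k^0.68 = 0.43 / (0.000 + 0.012 + 0.119) = 0.43 / 0.131 = 3.2824
k* = 3.2824^(1/0.68) ≈ 5.7426
y* = (k*)^α = 5.7426^0.32 ≈ 1.7495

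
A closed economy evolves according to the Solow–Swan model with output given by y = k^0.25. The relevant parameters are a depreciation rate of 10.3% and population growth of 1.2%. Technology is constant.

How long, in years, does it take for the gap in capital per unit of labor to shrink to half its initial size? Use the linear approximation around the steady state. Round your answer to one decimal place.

about 8.0 years

Near the steady state the convergence rate is λ = (1 − α)(n + δ).
λ = (1 − 0.25) × 0.115 = 0.75 × 0.115 = 0.08625
Half-life = ln 2 / λ = 0.6931 / 0.08625 ≈ 8.04 years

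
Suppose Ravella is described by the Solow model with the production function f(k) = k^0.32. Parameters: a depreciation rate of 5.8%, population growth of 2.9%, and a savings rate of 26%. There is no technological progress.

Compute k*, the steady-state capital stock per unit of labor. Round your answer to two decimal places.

k* ≈ 5.00

At the steady state, Δk = 0, so s·k^α = (n + δ)·k.
Rearranging, k^(1−α) = s / (n + δ).
k^0.68 = 0.26 / (0.029 + 0.058) = 0.26 / 0.087 = 2.9885
k* = 2.9885^(1/0.68) ≈ 5.0026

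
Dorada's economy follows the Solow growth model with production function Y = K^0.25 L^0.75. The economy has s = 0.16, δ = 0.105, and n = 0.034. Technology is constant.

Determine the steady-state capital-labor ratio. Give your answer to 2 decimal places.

Steady state requires s·f(k) = (n + δ)·k, i.e. s·k^α = (n + δ)·k.
Rearranging, k^(1−α) = s / (n + δ).
k^0.75 = 0.16 / (0.034 + 0.105) = 0.16 / 0.139 = 1.1511
k* = 1.1511^(1/0.75) ≈ 1.2064

k* = 1.21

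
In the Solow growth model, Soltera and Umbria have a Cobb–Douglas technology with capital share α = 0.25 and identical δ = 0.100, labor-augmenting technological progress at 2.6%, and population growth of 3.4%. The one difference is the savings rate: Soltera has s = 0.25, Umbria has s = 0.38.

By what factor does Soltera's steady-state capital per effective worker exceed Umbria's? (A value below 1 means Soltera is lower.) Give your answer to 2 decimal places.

Steady-state k* = [s/(n + g + δ)]^(1/(1−α)), so the ratio is [ (s_S/(n + g + δ)_S) / (s_U/(n + g + δ)_U) ]^1.3333.
s_S/(n + g + δ)_S = 0.25/0.160 = 1.5625; s_U/(n + g + δ)_U = 0.38/0.160 = 2.3750.
Ratio = (1.5625/2.3750)^1.3333 = 0.6579^1.3333 ≈ 0.5722

ratio ≈ 0.57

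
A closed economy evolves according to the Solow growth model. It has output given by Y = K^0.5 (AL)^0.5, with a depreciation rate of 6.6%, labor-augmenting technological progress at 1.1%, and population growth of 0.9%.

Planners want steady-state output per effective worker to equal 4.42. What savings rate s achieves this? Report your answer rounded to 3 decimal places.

s ≈ 0.380

Steady state requires s·f(k) = (n + g + δ)·k, i.e. s·k^α = (n + g + δ)·k.
Since y* = [s/(n + g + δ)]^(α/(1−α)), we have s/(n + g + δ) = (y*)^((1−α)/α) = 4.42^1 = 4.4200.
Therefore s = 4.4200 × (n + g + δ) = 4.4200 × 0.086 = 0.3801.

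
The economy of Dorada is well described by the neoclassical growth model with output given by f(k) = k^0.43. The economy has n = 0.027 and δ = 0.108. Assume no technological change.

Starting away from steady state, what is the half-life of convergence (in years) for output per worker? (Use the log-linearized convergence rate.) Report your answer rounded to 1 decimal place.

Near the steady state the convergence rate is λ = (1 − α)(n + δ).
λ = (1 − 0.43) × 0.135 = 0.57 × 0.135 = 0.07695
Half-life = ln 2 / λ = 0.6931 / 0.07695 ≈ 9.01 years

about 9.0 years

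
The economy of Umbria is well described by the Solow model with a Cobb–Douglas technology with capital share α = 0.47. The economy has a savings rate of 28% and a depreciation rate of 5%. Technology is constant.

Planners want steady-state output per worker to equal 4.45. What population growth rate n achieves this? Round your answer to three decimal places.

At the steady state, Δk = 0, so s·k^α = (n + δ)·k.
Since y* = [s/(n + δ)]^(α/(1−α)), we have s/(n + δ) = (y*)^((1−α)/α) = 4.45^1.1277 = 5.3846.
Therefore n + δ = s / 5.3846 = 0.28 / 5.3846 = 0.0520, so n = 0.0520 − 0.050 = 0.0020.

n ≈ 0.002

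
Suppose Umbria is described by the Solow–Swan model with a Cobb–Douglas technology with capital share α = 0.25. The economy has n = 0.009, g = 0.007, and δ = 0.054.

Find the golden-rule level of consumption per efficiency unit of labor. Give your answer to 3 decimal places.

At the golden rule, f'(k) = n + g + δ, so α·k^(α−1) = n + g + δ and k_gold = (α/(n + g + δ))^(1/(1−α)).
k_gold = (0.25/0.070)^(1/0.75) = 3.5714^1.3333 ≈ 5.4588
c_gold = f(k_gold) − (n + g + δ)·k_gold = 1.5285 − 0.070×5.4588 ≈ 1.1464

c_gold ≈ 1.146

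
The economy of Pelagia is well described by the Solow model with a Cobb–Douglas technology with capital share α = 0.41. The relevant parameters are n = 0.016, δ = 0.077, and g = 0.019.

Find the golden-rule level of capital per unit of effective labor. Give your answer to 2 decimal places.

The golden rule sets f'(k) = n + g + δ, i.e. α·k^(α−1) = n + g + δ.
So k^(1−α) = α / (n + g + δ) = 0.41 / 0.112 = 3.6607.
k_gold = 3.6607^(1/0.59) ≈ 9.0197

k_gold ≈ 9.02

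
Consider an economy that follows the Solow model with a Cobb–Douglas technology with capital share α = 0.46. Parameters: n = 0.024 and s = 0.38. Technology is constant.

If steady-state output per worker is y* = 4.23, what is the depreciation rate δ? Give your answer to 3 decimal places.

Steady state requires s·f(k) = (n + δ)·k, i.e. s·k^α = (n + δ)·k.
Since y* = [s/(n + δ)]^(α/(1−α)), we have s/(n + δ) = (y*)^((1−α)/α) = 4.23^1.1739 = 5.4358.
Therefore n + δ = s / 5.4358 = 0.38 / 5.4358 = 0.0699, so δ = 0.0699 − 0.024 = 0.0459.

δ ≈ 0.046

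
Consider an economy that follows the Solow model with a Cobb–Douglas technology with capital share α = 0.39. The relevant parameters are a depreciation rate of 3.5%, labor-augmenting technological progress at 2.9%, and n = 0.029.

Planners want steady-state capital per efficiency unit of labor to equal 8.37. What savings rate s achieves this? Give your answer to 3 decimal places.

s ≈ 0.340

In steady state, investment equals break-even investment: s·k^α = (n + g + δ)·k.
So s / (n + g + δ) = (k*)^(1−α) = 8.37^0.61 = 3.6548.
Therefore s = 3.6548 × (n + g + δ) = 3.6548 × 0.093 = 0.3399.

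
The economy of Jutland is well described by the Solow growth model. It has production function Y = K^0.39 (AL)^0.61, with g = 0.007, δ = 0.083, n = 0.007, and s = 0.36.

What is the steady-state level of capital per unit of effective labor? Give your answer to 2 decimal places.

k* ≈ 8.58

In steady state, investment equals break-even investment: s·k^α = (n + g + δ)·k.
Dividing both sides by k: k^(1−α) = s / (n + g + δ).
k^0.61 = 0.36 / (0.007 + 0.007 + 0.083) = 0.36 / 0.097 = 3.7113
k* = 3.7113^(1/0.61) ≈ 8.5832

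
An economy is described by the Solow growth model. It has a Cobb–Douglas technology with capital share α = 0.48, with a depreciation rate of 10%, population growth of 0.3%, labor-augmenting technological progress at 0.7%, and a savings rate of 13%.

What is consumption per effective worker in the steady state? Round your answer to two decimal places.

c* ≈ 1.02

Steady state requires s·f(k) = (n + g + δ)·k, i.e. s·k^α = (n + g + δ)·k.
Dividing both sides by k: k^(1−α) = s / (n + g + δ).
k^0.52 = 0.13 / (0.003 + 0.007 + 0.100) = 0.13 / 0.110 = 1.1818
k* = 1.1818^(1/0.52) ≈ 1.3788
y* = (k*)^α = 1.3788^0.48 ≈ 1.1667
c* = (1 − s)·y* = (1 − 0.13) × 1.1667 ≈ 1.0150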